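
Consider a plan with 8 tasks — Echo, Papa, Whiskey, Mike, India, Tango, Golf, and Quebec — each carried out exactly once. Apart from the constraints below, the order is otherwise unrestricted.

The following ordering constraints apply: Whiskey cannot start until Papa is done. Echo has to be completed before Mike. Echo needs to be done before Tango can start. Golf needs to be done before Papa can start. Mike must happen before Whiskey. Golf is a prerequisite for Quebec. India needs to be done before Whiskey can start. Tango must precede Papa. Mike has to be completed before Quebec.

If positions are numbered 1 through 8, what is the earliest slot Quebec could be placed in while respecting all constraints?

4

The tasks that are forced before Quebec, directly or transitively, are Echo, Mike, Golf. That's 3 tasks.
So at minimum 3 tasks come before Quebec, putting Quebec no earlier than position 4. That position is achievable by scheduling exactly those predecessors first.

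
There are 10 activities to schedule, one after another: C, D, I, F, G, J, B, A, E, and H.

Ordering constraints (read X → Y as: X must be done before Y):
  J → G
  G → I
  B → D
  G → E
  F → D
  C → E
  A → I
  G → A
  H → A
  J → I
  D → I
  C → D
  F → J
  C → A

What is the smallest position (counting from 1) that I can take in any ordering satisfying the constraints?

Working backwards through the constraints from I, its full set of required predecessors is C, D, F, G, J, B, A, H — 8 of them.
So at minimum 8 activities come before I, putting I no earlier than position 9. That position is achievable by scheduling exactly those predecessors first.

9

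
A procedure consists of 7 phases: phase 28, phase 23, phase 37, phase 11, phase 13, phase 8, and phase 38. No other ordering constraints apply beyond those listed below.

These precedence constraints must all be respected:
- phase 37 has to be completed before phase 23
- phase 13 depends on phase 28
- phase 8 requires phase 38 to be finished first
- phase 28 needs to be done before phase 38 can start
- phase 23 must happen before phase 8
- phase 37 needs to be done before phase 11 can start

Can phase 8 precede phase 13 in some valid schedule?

Nothing in the constraints forces phase 13 before phase 8 — there is no chain from phase 13 to phase 8.
So a valid ordering placing phase 8 earlier than phase 13 exists.

Yes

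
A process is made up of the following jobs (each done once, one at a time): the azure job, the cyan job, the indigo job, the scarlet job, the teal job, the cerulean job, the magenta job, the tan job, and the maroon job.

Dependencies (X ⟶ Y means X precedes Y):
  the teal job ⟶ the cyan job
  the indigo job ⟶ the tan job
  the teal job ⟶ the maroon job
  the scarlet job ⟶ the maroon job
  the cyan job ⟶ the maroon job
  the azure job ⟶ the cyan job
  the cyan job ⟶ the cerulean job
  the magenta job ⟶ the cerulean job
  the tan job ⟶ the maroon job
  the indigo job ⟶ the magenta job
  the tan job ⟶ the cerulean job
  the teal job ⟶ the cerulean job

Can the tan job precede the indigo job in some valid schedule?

No

There is a dependency chain the indigo job → the tan job, so the tan job always comes after the indigo job.
So no valid ordering can have the tan job before the indigo job.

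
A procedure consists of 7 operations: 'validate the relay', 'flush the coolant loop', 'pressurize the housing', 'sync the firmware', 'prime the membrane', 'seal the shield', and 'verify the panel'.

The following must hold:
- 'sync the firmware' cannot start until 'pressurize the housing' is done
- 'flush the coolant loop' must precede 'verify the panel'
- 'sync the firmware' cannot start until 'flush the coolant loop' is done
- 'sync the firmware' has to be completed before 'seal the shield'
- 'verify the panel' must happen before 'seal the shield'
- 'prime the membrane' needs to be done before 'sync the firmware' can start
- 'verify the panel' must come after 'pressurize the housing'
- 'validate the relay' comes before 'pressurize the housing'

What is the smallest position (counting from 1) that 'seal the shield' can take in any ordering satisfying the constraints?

Working backwards through the constraints from 'seal the shield', its full set of required predecessors is 'validate the relay', 'flush the coolant loop', 'pressurize the housing', 'sync the firmware', 'prime the membrane', 'verify the panel' — 6 of them.
With 6 mandatory predecessors, the earliest 'seal the shield' can sit is position 6+1 = 7, and placing just those 6 first achieves it.

7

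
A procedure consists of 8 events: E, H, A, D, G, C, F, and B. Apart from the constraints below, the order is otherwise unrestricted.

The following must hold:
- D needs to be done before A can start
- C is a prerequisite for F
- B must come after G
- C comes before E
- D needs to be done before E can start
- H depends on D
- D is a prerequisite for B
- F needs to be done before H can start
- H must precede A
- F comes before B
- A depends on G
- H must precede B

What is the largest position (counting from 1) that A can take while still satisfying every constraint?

Nothing depends on A, so it can be the final event, position 8.

8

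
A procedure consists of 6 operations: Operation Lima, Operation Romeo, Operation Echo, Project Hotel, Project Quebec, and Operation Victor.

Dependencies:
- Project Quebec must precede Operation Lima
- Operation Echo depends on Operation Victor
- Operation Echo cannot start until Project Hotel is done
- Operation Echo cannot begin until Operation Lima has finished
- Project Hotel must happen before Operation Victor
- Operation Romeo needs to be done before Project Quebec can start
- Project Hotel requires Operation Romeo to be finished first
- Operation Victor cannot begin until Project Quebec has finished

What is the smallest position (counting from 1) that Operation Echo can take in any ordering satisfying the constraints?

6

The operations that are forced before Operation Echo, directly or transitively, are Operation Lima, Operation Romeo, Project Hotel, Project Quebec, Operation Victor. That's 5 operations.
With 5 mandatory predecessors, the earliest Operation Echo can sit is position 5+1 = 6, and placing just those 5 first achieves it.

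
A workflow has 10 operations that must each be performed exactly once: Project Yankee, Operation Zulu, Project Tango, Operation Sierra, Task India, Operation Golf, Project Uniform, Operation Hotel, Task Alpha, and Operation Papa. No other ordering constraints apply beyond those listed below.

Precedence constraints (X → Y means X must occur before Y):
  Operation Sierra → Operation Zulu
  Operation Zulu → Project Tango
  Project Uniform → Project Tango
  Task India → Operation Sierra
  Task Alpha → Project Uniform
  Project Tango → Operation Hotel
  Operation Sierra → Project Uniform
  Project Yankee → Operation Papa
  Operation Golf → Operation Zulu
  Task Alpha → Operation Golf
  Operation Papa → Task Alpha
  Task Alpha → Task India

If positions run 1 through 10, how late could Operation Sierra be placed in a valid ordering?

6

Following every chain forward from Operation Sierra, the operations that must come later are Operation Zulu, Project Tango, Project Uniform, Operation Hotel — 4 of them.
With 4 mandatory successors out of 10 operations total, the latest slot for Operation Sierra is 10−4 = 6, and it's reachable by doing all non-successors before Operation Sierra.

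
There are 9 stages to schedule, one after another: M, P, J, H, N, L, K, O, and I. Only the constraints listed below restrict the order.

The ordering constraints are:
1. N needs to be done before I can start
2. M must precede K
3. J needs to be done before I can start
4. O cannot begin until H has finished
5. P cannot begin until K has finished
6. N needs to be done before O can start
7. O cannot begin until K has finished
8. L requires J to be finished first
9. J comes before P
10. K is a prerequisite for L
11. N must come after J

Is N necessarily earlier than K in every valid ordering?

No

N and K are not related by any chain of constraints.
A valid ordering placing K before N exists, so the answer is no.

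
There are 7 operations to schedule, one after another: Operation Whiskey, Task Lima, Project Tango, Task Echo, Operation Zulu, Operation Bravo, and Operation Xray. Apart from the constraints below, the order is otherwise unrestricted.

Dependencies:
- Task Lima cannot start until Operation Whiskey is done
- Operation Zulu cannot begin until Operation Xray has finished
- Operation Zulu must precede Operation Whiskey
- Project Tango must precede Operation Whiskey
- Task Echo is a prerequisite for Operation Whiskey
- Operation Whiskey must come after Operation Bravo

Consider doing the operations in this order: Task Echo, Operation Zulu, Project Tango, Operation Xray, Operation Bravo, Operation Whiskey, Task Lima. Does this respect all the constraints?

No

The sequence places Operation Zulu ahead of Operation Xray.
That contradicts the constraint that Operation Xray must precede Operation Zulu.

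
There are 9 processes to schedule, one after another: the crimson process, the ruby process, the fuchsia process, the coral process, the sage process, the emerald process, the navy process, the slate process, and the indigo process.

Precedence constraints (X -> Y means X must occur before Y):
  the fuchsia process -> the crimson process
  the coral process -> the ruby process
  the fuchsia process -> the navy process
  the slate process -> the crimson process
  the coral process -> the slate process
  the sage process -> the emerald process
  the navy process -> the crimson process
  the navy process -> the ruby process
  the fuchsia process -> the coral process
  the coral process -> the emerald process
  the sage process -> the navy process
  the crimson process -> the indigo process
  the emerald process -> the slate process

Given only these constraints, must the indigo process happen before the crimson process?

In fact the dependencies run the other way: the crimson process → the indigo process.
So the indigo process never precedes the crimson process.

No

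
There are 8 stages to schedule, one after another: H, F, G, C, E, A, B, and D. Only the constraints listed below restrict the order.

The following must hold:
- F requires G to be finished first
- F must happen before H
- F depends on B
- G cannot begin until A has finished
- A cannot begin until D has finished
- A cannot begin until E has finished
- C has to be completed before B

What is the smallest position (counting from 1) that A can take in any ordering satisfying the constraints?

Working backwards through the constraints from A, its full set of required predecessors is E, D — 2 of them.
So at minimum 2 stages come before A, putting A no earlier than position 3. That position is achievable by scheduling exactly those predecessors first.

3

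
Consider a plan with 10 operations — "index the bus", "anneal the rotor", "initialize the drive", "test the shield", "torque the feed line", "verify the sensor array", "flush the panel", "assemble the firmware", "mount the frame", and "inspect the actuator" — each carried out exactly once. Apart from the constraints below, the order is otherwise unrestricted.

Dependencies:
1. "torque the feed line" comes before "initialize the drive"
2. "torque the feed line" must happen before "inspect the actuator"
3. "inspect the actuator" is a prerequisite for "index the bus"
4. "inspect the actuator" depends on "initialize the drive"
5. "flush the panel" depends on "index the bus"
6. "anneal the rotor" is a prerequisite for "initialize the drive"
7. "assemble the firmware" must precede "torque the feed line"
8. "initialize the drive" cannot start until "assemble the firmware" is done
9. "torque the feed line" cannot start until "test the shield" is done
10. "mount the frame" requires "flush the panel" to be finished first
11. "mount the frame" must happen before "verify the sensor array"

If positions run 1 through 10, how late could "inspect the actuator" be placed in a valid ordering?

6

Following every chain forward from "inspect the actuator", the operations that must come later are "index the bus", "verify the sensor array", "flush the panel", "mount the frame" — 4 of them.
So at least 4 operations follow "inspect the actuator", putting "inspect the actuator" no later than position 6. That position is achievable by scheduling everything else first.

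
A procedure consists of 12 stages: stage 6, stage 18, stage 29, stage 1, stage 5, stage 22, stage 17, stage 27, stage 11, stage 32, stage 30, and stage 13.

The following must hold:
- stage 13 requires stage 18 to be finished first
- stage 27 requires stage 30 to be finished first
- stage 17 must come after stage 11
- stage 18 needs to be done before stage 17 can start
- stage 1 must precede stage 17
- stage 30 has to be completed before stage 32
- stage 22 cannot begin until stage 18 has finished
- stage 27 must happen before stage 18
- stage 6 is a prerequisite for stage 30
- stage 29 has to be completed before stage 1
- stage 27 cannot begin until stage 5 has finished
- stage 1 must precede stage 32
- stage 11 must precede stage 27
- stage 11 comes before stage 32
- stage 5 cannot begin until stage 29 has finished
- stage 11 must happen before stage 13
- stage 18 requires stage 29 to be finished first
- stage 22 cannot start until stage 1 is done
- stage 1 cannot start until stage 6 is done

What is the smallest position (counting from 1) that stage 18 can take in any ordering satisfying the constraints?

7

The stages that are forced before stage 18, directly or transitively, are stage 6, stage 29, stage 5, stage 27, stage 11, stage 30. That's 6 stages.
With 6 mandatory predecessors, the earliest stage 18 can sit is position 6+1 = 7, and placing just those 6 first achieves it.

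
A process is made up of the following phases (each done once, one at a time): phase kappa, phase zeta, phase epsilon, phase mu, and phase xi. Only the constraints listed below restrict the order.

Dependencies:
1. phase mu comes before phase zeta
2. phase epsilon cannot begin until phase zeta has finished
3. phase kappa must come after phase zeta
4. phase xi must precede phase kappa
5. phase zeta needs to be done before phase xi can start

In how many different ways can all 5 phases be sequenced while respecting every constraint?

3

Phase mu is the only phase with nothing required before it, so every ordering starts there.
Counting all ways to extend the partial order to a total order gives 3.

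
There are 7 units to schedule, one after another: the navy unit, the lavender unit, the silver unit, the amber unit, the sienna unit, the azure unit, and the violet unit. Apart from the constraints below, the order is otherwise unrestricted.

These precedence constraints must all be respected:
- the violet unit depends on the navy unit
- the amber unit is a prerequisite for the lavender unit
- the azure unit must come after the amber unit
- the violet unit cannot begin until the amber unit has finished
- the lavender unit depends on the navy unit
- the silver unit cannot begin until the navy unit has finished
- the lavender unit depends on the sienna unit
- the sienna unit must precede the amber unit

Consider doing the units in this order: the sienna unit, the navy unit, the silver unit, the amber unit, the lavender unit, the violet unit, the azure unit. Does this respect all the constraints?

Going through the constraints one by one, each required predecessor appears earlier in the sequence than its dependent — e.g. the sienna unit (position 1) is before the lavender unit (position 5), as required.

Yes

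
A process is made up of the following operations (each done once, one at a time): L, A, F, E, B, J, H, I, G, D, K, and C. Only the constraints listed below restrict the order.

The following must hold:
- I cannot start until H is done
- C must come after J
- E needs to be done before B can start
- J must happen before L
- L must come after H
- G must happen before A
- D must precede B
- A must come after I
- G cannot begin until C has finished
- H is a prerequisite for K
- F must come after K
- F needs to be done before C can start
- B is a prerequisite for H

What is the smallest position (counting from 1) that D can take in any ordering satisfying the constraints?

1

No constraint forces any other operation before D, so it can be placed first.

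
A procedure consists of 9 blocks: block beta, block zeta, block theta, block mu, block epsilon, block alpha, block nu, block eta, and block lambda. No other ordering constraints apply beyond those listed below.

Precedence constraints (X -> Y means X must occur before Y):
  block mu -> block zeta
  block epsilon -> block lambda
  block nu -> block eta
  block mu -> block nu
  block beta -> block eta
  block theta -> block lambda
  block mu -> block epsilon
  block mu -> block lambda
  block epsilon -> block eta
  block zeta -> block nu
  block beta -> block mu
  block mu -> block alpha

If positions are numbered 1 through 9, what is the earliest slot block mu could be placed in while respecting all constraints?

Working backwards through the constraints from block mu, its only required predecessor is block beta.
With 1 mandatory predecessor, the earliest block mu can sit is position 1+1 = 2, and placing just that one first achieves it.

2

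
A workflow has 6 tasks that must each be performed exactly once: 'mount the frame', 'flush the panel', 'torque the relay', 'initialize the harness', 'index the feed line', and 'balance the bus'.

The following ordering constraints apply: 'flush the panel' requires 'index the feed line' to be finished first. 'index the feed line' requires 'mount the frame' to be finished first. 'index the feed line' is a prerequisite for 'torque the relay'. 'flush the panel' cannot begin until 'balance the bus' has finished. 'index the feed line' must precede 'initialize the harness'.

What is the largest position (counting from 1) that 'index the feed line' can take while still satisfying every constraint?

3

Following every chain forward from 'index the feed line', the tasks that must come later are 'flush the panel', 'torque the relay', 'initialize the harness' — 3 of them.
With 3 mandatory successors out of 6 tasks total, the latest slot for 'index the feed line' is 6−3 = 3, and it's reachable by doing all non-successors before 'index the feed line'.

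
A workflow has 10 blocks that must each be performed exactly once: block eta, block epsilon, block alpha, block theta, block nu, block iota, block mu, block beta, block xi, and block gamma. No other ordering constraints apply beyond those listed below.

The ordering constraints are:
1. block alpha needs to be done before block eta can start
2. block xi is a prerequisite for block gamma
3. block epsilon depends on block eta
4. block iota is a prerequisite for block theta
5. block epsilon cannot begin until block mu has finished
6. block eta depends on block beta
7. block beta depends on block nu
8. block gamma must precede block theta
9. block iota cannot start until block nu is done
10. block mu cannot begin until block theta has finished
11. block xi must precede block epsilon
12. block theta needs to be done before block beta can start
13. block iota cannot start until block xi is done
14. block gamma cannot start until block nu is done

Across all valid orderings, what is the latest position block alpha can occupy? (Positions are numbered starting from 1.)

8

The blocks that are forced after block alpha, directly or by a chain of constraints, are block eta, block epsilon. That's 2 blocks.
With 2 mandatory successors out of 10 blocks total, the latest slot for block alpha is 10−2 = 8, and it's reachable by doing all non-successors before block alpha.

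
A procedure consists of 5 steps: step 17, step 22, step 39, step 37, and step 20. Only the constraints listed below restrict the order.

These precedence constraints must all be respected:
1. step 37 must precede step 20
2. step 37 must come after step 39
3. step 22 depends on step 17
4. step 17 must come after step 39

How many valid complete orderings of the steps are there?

Step 39 is the only step with nothing required before it, so every ordering starts there.
Enumerating by repeatedly choosing an available step (one whose prerequisites are all placed) gives 6 distinct complete orderings.

6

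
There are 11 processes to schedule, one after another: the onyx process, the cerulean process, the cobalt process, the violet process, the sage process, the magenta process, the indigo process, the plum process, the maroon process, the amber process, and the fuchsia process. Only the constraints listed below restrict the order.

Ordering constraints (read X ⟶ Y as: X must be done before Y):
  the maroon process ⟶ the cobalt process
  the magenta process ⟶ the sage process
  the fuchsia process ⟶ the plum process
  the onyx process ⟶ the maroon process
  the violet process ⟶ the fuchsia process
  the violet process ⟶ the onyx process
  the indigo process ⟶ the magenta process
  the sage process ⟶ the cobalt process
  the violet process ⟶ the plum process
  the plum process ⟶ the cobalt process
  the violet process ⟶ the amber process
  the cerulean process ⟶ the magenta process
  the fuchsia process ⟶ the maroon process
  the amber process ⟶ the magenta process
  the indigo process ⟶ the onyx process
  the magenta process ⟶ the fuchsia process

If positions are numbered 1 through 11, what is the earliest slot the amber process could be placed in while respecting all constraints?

2

Working backwards through the constraints from the amber process, its only required predecessor is the violet process.
So at minimum 1 process comes before the amber process, putting the amber process no earlier than position 2. That position is achievable by scheduling exactly that predecessor first.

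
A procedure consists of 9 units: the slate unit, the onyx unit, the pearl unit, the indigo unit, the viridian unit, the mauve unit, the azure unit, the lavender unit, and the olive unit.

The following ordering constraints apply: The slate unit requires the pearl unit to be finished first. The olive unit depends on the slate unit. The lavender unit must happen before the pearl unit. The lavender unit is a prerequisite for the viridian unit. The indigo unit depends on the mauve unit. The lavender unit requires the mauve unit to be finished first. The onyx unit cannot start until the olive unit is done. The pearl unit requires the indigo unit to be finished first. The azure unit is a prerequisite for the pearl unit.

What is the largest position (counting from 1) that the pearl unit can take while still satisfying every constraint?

The units that are forced after the pearl unit, directly or by a chain of constraints, are the slate unit, the onyx unit, the olive unit. That's 3 units.
With 3 mandatory successors out of 9 units total, the latest slot for the pearl unit is 9−3 = 6, and it's reachable by doing all non-successors before the pearl unit.

6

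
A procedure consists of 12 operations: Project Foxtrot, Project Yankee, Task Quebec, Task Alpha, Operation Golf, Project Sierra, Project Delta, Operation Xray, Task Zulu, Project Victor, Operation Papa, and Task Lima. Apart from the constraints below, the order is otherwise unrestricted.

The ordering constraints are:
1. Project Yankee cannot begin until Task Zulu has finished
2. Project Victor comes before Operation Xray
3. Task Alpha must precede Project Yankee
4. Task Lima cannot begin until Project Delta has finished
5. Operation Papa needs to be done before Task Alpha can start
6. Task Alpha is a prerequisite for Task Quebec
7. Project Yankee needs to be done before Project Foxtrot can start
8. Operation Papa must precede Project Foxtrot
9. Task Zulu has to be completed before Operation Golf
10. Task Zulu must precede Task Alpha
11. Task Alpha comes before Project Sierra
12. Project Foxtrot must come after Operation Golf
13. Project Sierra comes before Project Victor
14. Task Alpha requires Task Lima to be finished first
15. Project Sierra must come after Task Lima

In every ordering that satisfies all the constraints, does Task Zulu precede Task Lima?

No

No chain of constraints connects Task Zulu to Task Lima in either direction.
There exist valid orderings with Task Lima before Task Zulu, so Task Zulu is not required to come first.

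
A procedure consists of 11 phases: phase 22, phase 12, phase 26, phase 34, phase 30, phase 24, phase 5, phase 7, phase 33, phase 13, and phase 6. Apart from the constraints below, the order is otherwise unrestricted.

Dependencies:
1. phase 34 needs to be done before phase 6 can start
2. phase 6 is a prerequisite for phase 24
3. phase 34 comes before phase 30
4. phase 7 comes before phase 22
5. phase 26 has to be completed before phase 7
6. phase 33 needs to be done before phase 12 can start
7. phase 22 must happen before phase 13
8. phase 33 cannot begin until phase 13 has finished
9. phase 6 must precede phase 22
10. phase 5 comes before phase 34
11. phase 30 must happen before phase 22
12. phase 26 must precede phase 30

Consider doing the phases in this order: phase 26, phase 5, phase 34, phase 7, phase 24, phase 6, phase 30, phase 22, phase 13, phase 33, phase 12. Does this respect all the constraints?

Here phase 6 comes after phase 24.
That contradicts the constraint that phase 6 must precede phase 24.

No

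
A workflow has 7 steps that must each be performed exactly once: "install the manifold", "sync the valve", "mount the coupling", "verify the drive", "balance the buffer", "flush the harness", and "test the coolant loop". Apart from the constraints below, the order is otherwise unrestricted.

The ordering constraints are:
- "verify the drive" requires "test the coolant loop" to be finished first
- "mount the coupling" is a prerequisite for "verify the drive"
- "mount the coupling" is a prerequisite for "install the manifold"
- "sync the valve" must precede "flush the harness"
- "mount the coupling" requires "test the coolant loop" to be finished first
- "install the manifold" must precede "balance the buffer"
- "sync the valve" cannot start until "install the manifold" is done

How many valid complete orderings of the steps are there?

15

Only "test the coolant loop" has no prerequisites, so it must go first.
Counting all ways to extend the partial order to a total order gives 15.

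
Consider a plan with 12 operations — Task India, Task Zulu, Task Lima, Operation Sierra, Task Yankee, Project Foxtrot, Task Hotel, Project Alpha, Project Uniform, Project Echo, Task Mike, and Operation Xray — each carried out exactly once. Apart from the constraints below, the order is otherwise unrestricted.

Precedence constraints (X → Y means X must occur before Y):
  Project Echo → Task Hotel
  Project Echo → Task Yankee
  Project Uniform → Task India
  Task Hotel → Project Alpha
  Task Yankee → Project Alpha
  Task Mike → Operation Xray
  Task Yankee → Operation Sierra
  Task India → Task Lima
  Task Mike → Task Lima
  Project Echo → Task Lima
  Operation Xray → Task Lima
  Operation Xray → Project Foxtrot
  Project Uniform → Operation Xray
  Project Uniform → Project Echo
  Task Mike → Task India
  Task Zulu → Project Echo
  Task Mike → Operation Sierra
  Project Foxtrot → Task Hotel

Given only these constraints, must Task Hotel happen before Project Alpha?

Chaining the stated constraints: Task Hotel → Project Alpha.
So Task Hotel must precede Project Alpha in any valid ordering.

Yes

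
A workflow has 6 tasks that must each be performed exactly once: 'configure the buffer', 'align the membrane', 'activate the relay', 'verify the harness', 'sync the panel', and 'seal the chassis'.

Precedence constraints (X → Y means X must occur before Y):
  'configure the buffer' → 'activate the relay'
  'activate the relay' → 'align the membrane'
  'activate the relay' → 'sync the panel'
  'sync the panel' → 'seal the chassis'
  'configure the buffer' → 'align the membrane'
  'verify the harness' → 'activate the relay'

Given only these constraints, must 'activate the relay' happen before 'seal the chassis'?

Yes

There is a constraint chain 'activate the relay' → 'sync the panel' → 'seal the chassis'.
So 'activate the relay' must precede 'seal the chassis' in any valid ordering.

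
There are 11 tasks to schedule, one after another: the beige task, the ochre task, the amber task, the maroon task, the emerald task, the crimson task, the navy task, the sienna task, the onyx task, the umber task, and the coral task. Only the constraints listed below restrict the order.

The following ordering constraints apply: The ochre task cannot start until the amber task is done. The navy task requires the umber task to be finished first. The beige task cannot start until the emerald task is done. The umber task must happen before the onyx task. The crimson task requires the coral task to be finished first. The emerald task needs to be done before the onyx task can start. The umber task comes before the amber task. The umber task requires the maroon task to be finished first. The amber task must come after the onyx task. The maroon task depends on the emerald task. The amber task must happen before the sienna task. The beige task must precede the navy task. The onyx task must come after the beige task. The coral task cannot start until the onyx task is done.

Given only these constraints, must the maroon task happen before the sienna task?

Chaining the stated constraints: the maroon task → the umber task → the amber task → the sienna task.
So the maroon task must precede the sienna task in any valid ordering.

Yes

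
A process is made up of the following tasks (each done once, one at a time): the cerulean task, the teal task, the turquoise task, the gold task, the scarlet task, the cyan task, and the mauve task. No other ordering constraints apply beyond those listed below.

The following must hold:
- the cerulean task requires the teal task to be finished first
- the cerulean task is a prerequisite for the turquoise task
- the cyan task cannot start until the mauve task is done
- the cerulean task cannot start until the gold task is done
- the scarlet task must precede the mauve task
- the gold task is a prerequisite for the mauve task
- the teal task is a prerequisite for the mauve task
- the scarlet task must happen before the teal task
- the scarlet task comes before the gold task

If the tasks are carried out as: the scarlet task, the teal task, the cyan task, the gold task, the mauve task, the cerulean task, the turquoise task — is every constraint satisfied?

The sequence places the cyan task ahead of the mauve task.
Since the mauve task is required before the cyan task, the ordering is invalid.

No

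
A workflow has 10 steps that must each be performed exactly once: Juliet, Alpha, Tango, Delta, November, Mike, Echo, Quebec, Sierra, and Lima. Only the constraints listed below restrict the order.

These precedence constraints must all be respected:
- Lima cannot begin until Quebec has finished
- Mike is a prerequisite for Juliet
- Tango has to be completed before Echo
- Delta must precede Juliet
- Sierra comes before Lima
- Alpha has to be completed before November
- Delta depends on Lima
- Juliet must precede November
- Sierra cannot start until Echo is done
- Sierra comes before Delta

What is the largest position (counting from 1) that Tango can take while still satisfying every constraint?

The steps that are forced after Tango, directly or by a chain of constraints, are Juliet, Delta, November, Echo, Sierra, Lima. That's 6 steps.
So at least 6 steps follow Tango, putting Tango no later than position 4. That position is achievable by scheduling everything else first.

4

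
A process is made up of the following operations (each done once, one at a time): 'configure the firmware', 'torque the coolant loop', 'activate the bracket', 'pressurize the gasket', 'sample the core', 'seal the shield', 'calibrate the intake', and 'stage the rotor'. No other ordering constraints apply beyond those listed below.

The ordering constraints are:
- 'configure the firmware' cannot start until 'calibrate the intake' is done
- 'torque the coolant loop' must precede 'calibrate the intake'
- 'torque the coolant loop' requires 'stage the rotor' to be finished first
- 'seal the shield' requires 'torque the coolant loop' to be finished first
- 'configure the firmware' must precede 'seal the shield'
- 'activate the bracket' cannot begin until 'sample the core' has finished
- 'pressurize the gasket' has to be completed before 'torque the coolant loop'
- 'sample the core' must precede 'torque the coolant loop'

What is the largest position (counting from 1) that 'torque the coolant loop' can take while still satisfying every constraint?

5

Following every chain forward from 'torque the coolant loop', the operations that must come later are 'configure the firmware', 'seal the shield', 'calibrate the intake' — 3 of them.
So at least 3 operations follow 'torque the coolant loop', putting 'torque the coolant loop' no later than position 5. That position is achievable by scheduling everything else first.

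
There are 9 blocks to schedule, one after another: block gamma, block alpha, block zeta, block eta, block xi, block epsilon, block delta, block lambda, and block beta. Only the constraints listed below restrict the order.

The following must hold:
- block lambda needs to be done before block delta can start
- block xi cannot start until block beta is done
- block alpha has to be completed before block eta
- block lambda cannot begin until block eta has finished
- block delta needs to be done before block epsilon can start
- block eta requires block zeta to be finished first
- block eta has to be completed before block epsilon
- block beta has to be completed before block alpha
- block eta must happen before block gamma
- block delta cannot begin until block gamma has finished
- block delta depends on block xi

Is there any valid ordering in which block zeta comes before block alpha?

Yes

Nothing in the constraints forces block alpha before block zeta — there is no chain from block alpha to block zeta.
So a valid ordering placing block zeta earlier than block alpha exists.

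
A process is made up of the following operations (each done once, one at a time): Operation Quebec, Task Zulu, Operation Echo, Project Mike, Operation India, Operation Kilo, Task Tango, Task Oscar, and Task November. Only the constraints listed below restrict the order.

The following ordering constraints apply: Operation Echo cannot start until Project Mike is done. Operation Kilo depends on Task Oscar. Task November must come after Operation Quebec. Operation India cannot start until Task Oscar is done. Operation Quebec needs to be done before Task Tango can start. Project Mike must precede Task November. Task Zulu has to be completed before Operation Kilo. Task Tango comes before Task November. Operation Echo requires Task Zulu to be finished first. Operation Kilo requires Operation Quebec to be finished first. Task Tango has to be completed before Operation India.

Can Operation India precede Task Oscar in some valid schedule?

Following Task Oscar → Operation India, Task Oscar must precede Operation India in every valid ordering.
So no valid ordering can have Operation India before Task Oscar.

No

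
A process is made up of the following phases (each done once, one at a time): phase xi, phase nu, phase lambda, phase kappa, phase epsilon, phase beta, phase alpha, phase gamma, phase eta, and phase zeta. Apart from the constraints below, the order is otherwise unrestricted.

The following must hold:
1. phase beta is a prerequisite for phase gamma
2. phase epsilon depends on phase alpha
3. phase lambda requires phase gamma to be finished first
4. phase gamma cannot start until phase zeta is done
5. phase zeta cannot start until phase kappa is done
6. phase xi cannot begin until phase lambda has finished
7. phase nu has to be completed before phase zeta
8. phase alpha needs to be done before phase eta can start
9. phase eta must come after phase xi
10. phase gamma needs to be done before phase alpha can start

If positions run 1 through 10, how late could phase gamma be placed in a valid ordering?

5

Following every chain forward from phase gamma, the phases that must come later are phase xi, phase lambda, phase epsilon, phase alpha, phase eta — 5 of them.
So at least 5 phases follow phase gamma, putting phase gamma no later than position 5. That position is achievable by scheduling everything else first.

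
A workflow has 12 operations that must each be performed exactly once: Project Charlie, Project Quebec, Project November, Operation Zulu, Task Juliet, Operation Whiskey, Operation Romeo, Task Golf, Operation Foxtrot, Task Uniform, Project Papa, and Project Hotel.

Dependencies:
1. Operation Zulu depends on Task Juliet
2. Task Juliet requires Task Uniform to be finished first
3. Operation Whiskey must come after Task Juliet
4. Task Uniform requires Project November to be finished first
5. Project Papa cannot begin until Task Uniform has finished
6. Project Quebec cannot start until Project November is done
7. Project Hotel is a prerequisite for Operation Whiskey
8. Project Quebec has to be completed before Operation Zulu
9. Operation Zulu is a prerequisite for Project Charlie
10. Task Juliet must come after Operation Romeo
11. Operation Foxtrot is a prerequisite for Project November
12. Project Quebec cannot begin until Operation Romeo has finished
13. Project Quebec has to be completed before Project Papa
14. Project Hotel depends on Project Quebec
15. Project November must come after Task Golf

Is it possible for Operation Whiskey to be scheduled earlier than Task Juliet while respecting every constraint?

Following Task Juliet → Operation Whiskey, Task Juliet must precede Operation Whiskey in every valid ordering.
Hence Operation Whiskey can never be scheduled before Task Juliet.

No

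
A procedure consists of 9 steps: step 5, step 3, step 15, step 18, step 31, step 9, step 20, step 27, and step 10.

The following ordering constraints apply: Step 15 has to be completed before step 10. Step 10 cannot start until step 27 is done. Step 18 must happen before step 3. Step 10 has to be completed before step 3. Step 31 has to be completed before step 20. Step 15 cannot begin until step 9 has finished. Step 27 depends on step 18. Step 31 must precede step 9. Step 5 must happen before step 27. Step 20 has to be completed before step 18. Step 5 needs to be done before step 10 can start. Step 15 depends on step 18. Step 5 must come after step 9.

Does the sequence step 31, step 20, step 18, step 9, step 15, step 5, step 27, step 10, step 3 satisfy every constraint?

Every stated constraint is respected: step 18 sits at position 3, ahead of step 3 at position 9, and each of the other listed pairs likewise has the predecessor earlier in the sequence.

Yes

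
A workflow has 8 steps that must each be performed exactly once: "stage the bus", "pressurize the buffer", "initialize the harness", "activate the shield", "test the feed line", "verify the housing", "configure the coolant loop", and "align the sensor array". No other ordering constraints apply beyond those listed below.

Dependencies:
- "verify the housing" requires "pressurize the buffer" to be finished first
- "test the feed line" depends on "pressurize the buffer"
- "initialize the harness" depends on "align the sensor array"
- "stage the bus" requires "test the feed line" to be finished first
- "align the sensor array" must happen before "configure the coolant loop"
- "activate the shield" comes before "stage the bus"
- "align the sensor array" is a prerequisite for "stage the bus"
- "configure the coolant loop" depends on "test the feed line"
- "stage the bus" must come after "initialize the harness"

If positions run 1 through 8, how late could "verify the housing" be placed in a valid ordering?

"verify the housing" has no required successors, so nothing stops it from going last (position 8).

8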